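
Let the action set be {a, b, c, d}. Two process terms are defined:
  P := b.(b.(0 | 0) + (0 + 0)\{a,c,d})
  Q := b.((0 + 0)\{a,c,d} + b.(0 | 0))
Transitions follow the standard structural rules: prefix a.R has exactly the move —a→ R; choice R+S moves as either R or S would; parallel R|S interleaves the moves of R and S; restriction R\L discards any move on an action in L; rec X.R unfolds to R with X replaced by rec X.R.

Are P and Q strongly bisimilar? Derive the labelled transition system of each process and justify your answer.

P ~ Q

Reachable graph of P (3 states):
  s0 = b.(b.(0 | 0) + (0 + 0)\{a,c,d}) has moves --b--▸ s1
  s1 = b.(0 | 0) + (0 + 0)\{a,c,d} has moves --b--▸ s2
  s2 = 0 | 0 has moves ·
Reachable graph of Q (3 states):
  t0 = b.((0 + 0)\{a,c,d} + b.(0 | 0)) has moves --b--▸ t1
  t1 = (0 + 0)\{a,c,d} + b.(0 | 0) has moves --b--▸ t2
  t2 = 0 | 0 has moves ·
Coarsest stable partition (strong bisimilarity classes):
  B0 = {s0, t0}
  B1 = {s1, t1}
  B2 = {s2, t2}
s0 ∈ B0, t0 ∈ B0 → same block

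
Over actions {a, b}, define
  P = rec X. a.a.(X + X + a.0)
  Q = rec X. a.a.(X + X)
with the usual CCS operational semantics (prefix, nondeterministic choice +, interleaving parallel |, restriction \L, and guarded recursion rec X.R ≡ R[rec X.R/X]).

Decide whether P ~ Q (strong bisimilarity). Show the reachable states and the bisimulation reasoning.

LTS(P): 4 reachable states
  u0 = rec X. a.a.(X + X + a.0) :: --a--▸ u1
  u1 = a.((rec X. a.a.(X + X + a.0)) + (rec X. a.a.(X + X + a.0)) + a.0) :: --a--▸ u2
  u2 = (rec X. a.a.(X + X + a.0)) + (rec X. a.a.(X + X + a.0)) + a.0 :: --a--▸ u1, --a--▸ u3
  u3 = 0 :: deadlocked
LTS(Q): 3 reachable states
  v0 = rec X. a.a.(X + X) :: --a--▸ v1
  v1 = a.((rec X. a.a.(X + X)) + (rec X. a.a.(X + X))) :: --a--▸ v2
  v2 = (rec X. a.a.(X + X)) + (rec X. a.a.(X + X)) :: --a--▸ v1
Coarsest stable partition (strong bisimilarity classes):
  B0 = {u0}
  B1 = {u1}
  B2 = {u2}
  B3 = {u3}
  B4 = {v0, v1, v2}
u0 ∈ B0, v0 ∈ B4 → different blocks

not bisimilar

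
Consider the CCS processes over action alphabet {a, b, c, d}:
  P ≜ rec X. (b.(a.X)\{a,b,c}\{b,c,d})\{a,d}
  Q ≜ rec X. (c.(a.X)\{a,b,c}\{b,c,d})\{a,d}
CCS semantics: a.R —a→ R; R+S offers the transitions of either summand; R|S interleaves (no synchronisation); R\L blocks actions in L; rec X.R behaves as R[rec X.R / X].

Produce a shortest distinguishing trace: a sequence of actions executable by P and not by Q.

P's transition system — 2 states:
  m0 = rec X. (b.(a.X)\{a,b,c}\{b,c,d})\{a,d} has moves --b--▸ m1
  m1 = (a.(rec X. (b.(a.X)\{a,b,c}\{b,c,d})\{a,d}))\{a,b,c}\{b,c,d}\{a,d} has moves stopped
Q's transition system — 2 states:
  n0 = rec X. (c.(a.X)\{a,b,c}\{b,c,d})\{a,d} has moves --c--▸ n1
  n1 = (a.(rec X. (c.(a.X)\{a,b,c}\{b,c,d})\{a,d}))\{a,b,c}\{b,c,d}\{a,d} has moves stopped
Run σ = ⟨b⟩ on P: start {m0}
  after b @ step 1: {m1}
  — P admits the full trace.
Run σ = ⟨b⟩ on Q: start {n0}
  after b @ step 1: no successor for Q

b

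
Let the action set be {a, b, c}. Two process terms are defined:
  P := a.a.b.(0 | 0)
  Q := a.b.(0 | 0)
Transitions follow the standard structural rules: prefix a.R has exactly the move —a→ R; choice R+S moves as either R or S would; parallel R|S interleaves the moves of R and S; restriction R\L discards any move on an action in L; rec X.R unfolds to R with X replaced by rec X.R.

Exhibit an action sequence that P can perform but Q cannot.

aa

P's transition system — 4 states:
  m0 = a.a.b.(0 | 0) → --a--▸ m1
  m1 = a.b.(0 | 0) → --a--▸ m2
  m2 = b.(0 | 0) → --b--▸ m3
  m3 = 0 | 0 → ·
Q's transition system — 3 states:
  n0 = a.b.(0 | 0) → --a--▸ n1
  n1 = b.(0 | 0) → --b--▸ n2
  n2 = 0 | 0 → ·
Run σ = ⟨aa⟩ on P: start {m0}
  [1] a ⇒ {m1}
  [2] a ⇒ {m2}
  P completes σ.
Run σ = ⟨aa⟩ on Q: start {n0}
  [1] a ⇒ {n1}
  [2] a ⇒ no successor for Q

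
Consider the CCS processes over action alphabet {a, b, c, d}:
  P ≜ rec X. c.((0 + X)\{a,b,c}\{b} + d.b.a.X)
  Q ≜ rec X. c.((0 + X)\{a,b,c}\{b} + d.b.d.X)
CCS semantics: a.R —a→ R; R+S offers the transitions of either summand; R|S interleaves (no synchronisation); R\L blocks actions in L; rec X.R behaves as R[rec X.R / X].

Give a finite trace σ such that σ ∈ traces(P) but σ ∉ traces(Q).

P's transition system — 4 states:
  s0 = rec X. c.((0 + X)\{a,b,c}\{b} + d.b.a.X) → —c→ s1
  s1 = (0 + (rec X. c.((0 + X)\{a,b,c}\{b} + d.b.a.X)))\{a,b,c}\{b} + d.b.a.(rec X. c.((0 + X)\{a,b,c}\{b} + d.b.a.X)) → —d→ s2
  s2 = b.a.(rec X. c.((0 + X)\{a,b,c}\{b} + d.b.a.X)) → —b→ s3
  s3 = a.(rec X. c.((0 + X)\{a,b,c}\{b} + d.b.a.X)) → —a→ s0
Q's transition system — 4 states:
  t0 = rec X. c.((0 + X)\{a,b,c}\{b} + d.b.d.X) → —c→ t1
  t1 = (0 + (rec X. c.((0 + X)\{a,b,c}\{b} + d.b.d.X)))\{a,b,c}\{b} + d.b.d.(rec X. c.((0 + X)\{a,b,c}\{b} + d.b.d.X)) → —d→ t2
  t2 = b.d.(rec X. c.((0 + X)\{a,b,c}\{b} + d.b.d.X)) → —b→ t3
  t3 = d.(rec X. c.((0 + X)\{a,b,c}\{b} + d.b.d.X)) → —d→ t0
Run σ = ⟨cdba⟩ on P: start {s0}
  [1] c ⇒ {s1}
  [2] d ⇒ {s2}
  [3] b ⇒ {s3}
  [4] a ⇒ {s0}
  P completes σ.
Run σ = ⟨cdba⟩ on Q: start {t0}
  [1] c ⇒ {t1}
  [2] d ⇒ {t2}
  [3] b ⇒ {t3}
  [4] a ⇒ ∅ (Q stuck)

cdba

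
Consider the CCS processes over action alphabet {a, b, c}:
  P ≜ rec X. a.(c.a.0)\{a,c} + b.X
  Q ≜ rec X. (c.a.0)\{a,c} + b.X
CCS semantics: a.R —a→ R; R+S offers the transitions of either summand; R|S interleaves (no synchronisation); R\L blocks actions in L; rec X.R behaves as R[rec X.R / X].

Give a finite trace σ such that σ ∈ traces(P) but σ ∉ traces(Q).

Reachable graph of P (2 states):
  s0 = rec X. a.(c.a.0)\{a,c} + b.X :: --a--▸ s1, --b--▸ s0
  s1 = (c.a.0)\{a,c} :: ∅
Reachable graph of Q (1 states):
  t0 = rec X. (c.a.0)\{a,c} + b.X :: --b--▸ t0
Run σ = ⟨a⟩ on P: start {s0}
  after a @ step 1: {s1}
  P completes σ.
Run σ = ⟨a⟩ on Q: start {t0}
  after a @ step 1: ∅ (Q stuck)

a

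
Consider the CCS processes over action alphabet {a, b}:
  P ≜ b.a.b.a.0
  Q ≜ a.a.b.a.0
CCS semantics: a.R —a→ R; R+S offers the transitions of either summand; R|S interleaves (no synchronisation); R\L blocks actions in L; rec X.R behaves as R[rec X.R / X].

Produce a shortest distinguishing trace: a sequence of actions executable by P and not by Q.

b

LTS(P): 5 reachable states
  u0 = b.a.b.a.0 :: --b--▸ u1
  u1 = a.b.a.0 :: --a--▸ u2
  u2 = b.a.0 :: --b--▸ u3
  u3 = a.0 :: --a--▸ u4
  u4 = 0 :: ·
LTS(Q): 5 reachable states
  v0 = a.a.b.a.0 :: --a--▸ v1
  v1 = a.b.a.0 :: --a--▸ v2
  v2 = b.a.0 :: --b--▸ v3
  v3 = a.0 :: --a--▸ v4
  v4 = 0 :: ·
Trace ⟨b⟩ through P, begin at {u0}:
  step 1 (b): {u1}
  — P admits the full trace.
Trace ⟨b⟩ through Q, begin at {v0}:
  step 1 (b): ∅  — Q cannot continue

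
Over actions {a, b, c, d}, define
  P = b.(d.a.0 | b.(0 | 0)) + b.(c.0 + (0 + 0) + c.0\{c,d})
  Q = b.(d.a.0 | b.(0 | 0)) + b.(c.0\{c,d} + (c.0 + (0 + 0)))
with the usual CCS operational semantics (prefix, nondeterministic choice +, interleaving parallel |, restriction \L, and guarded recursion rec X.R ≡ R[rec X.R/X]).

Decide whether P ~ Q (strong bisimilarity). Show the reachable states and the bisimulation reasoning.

Reachable graph of P (10 states):
  u0 = b.(d.a.0 | b.(0 | 0)) + b.(c.0 + (0 + 0) + c.0\{c,d}) ⊢ —b→ u1, —b→ u2
  u1 = c.0 + (0 + 0) + c.0\{c,d} ⊢ —c→ u3, —c→ u4
  u2 = d.a.0 | b.(0 | 0) ⊢ —b→ u5, —d→ u6
  u3 = 0 ⊢ stopped
  u4 = 0\{c,d} ⊢ stopped
  u5 = d.a.0 | (0 | 0) ⊢ —d→ u7
  u6 = a.0 | b.(0 | 0) ⊢ —a→ u8, —b→ u7
  u7 = a.0 | (0 | 0) ⊢ —a→ u9
  u8 = 0 | b.(0 | 0) ⊢ —b→ u9
  u9 = 0 | (0 | 0) ⊢ stopped
Reachable graph of Q (10 states):
  v0 = b.(d.a.0 | b.(0 | 0)) + b.(c.0\{c,d} + (c.0 + (0 + 0))) ⊢ —b→ v1, —b→ v2
  v1 = c.0\{c,d} + (c.0 + (0 + 0)) ⊢ —c→ v3, —c→ v4
  v2 = d.a.0 | b.(0 | 0) ⊢ —b→ v5, —d→ v6
  v3 = 0 ⊢ stopped
  v4 = 0\{c,d} ⊢ stopped
  v5 = d.a.0 | (0 | 0) ⊢ —d→ v7
  v6 = a.0 | b.(0 | 0) ⊢ —a→ v8, —b→ v7
  v7 = a.0 | (0 | 0) ⊢ —a→ v9
  v8 = 0 | b.(0 | 0) ⊢ —b→ v9
  v9 = 0 | (0 | 0) ⊢ stopped
Bisimilarity quotient blocks:
  B0 = {u0, v0}
  B1 = {u1, v1}
  B2 = {u3, u4, u9, v3, v4, v9}
  B3 = {u2, v2}
  B4 = {u6, v6}
  B5 = {u8, v8}
  B6 = {u7, v7}
  B7 = {u5, v5}
u0 ∈ B0, v0 ∈ B0 → same block

bisimilar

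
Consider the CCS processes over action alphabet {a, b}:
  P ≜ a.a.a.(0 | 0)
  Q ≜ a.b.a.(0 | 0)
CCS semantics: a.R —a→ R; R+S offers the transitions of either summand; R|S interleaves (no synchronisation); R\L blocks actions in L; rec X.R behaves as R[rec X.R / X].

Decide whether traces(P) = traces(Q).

Reachable graph of P (4 states):
  u0 = a.a.a.(0 | 0) :: ··a··> u1
  u1 = a.a.(0 | 0) :: ··a··> u2
  u2 = a.(0 | 0) :: ··a··> u3
  u3 = 0 | 0 :: deadlocked
Reachable graph of Q (4 states):
  v0 = a.b.a.(0 | 0) :: ··a··> v1
  v1 = b.a.(0 | 0) :: ··b··> v2
  v2 = a.(0 | 0) :: ··a··> v3
  v3 = 0 | 0 :: deadlocked
Trace ⟨aa⟩ through P, begin at {u0}:
  step 1 (a): {u1}
  step 2 (a): {u2}
  — P admits the full trace.
Trace ⟨aa⟩ through Q, begin at {v0}:
  step 1 (a): {v1}
  step 2 (a): ∅ (Q stuck)

traces(P) ≠ traces(Q) — witness ⟨aa⟩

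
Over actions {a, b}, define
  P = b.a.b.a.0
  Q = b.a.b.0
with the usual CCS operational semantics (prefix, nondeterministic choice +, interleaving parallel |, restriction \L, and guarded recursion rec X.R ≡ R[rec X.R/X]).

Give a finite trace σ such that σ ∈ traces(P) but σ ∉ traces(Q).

baba

LTS(P): 5 reachable states
  u0 = b.a.b.a.0 → —b→ u1
  u1 = a.b.a.0 → —a→ u2
  u2 = b.a.0 → —b→ u3
  u3 = a.0 → —a→ u4
  u4 = 0 → stopped
LTS(Q): 4 reachable states
  v0 = b.a.b.0 → —b→ v1
  v1 = a.b.0 → —a→ v2
  v2 = b.0 → —b→ v3
  v3 = 0 → stopped
Executing baba from P (initial set {u0}):
  [1] b ⇒ {u1}
  [2] a ⇒ {u2}
  [3] b ⇒ {u3}
  [4] a ⇒ {u4}
  P completes σ.
Executing baba from Q (initial set {v0}):
  [1] b ⇒ {v1}
  [2] a ⇒ {v2}
  [3] b ⇒ {v3}
  [4] a ⇒ ∅  — Q cannot continue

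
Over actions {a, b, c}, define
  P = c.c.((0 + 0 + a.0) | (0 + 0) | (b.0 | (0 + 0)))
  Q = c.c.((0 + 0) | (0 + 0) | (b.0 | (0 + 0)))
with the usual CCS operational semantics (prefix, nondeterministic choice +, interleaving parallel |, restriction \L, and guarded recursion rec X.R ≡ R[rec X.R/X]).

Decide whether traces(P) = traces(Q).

traces(P) ≠ traces(Q) — witness ⟨cca⟩

Reachable graph of P (6 states):
  u0 = c.c.((0 + 0 + a.0) | (0 + 0) | (b.0 | (0 + 0))) | ··c··> u1
  u1 = c.((0 + 0 + a.0) | (0 + 0) | (b.0 | (0 + 0))) | ··c··> u2
  u2 = (0 + 0 + a.0) | (0 + 0) | (b.0 | (0 + 0)) | ··a··> u3, ··b··> u4
  u3 = 0 | (0 + 0) | (b.0 | (0 + 0)) | ··b··> u5
  u4 = (0 + 0 + a.0) | (0 + 0) | (0 | (0 + 0)) | ··a··> u5
  u5 = 0 | (0 + 0) | (0 | (0 + 0)) | ·
Reachable graph of Q (4 states):
  v0 = c.c.((0 + 0) | (0 + 0) | (b.0 | (0 + 0))) | ··c··> v1
  v1 = c.((0 + 0) | (0 + 0) | (b.0 | (0 + 0))) | ··c··> v2
  v2 = (0 + 0) | (0 + 0) | (b.0 | (0 + 0)) | ··b··> v3
  v3 = (0 + 0) | (0 + 0) | (0 | (0 + 0)) | ·
Executing cca from P (initial set {u0}):
  [1] c ⇒ {u1}
  [2] c ⇒ {u2}
  [3] a ⇒ {u3}
  P completes σ.
Executing cca from Q (initial set {v0}):
  [1] c ⇒ {v1}
  [2] c ⇒ {v2}
  [3] a ⇒ ∅ (Q stuck)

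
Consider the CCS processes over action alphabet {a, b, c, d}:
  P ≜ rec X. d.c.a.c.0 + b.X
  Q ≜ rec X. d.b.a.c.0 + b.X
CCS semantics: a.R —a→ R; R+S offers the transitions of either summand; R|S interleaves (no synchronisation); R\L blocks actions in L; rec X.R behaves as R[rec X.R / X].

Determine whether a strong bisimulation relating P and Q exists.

not bisimilar

LTS(P): 5 reachable states
  s0 = rec X. d.c.a.c.0 + b.X | =b=> s0, =d=> s1
  s1 = c.a.c.0 | =c=> s2
  s2 = a.c.0 | =a=> s3
  s3 = c.0 | =c=> s4
  s4 = 0 | ·
LTS(Q): 5 reachable states
  t0 = rec X. d.b.a.c.0 + b.X | =b=> t0, =d=> t1
  t1 = b.a.c.0 | =b=> t2
  t2 = a.c.0 | =a=> t3
  t3 = c.0 | =c=> t4
  t4 = 0 | ·
Partition-refinement fixed point:
  B0 = {s0}
  B1 = {s1}
  B2 = {s2, t2}
  B3 = {s3, t3}
  B4 = {s4, t4}
  B5 = {t0}
  B6 = {t1}
s0 ∈ B0, t0 ∈ B5 → different blocks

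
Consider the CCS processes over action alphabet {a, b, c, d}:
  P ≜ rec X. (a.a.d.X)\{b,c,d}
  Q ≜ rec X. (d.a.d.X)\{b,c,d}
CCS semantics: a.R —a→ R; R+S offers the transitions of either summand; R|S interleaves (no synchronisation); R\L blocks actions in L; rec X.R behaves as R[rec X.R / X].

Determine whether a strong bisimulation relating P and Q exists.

Reachable graph of P (3 states):
  s0 = rec X. (a.a.d.X)\{b,c,d} has moves ··a··> s1
  s1 = (a.d.(rec X. (a.a.d.X)\{b,c,d}))\{b,c,d} has moves ··a··> s2
  s2 = (d.(rec X. (a.a.d.X)\{b,c,d}))\{b,c,d} has moves stopped
Reachable graph of Q (1 states):
  t0 = rec X. (d.a.d.X)\{b,c,d} has moves stopped
Partition-refinement fixed point:
  B0 = {s0}
  B1 = {s1}
  B2 = {s2, t0}
s0 ∈ B0, t0 ∈ B2 → different blocks

P ≁ Q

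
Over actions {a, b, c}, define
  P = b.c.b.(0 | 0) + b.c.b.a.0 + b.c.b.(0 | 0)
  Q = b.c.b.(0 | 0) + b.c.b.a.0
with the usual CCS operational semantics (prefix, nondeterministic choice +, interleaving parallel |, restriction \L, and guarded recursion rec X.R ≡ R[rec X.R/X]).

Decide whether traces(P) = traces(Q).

P's transition system — 8 states:
  s0 = b.c.b.(0 | 0) + b.c.b.a.0 + b.c.b.(0 | 0) | ··b··> s1, ··b··> s2
  s1 = c.b.(0 | 0) | ··c··> s3
  s2 = c.b.a.0 | ··c··> s4
  s3 = b.(0 | 0) | ··b··> s5
  s4 = b.a.0 | ··b··> s6
  s5 = 0 | 0 | ·
  s6 = a.0 | ··a··> s7
  s7 = 0 | ·
Q's transition system — 8 states:
  t0 = b.c.b.(0 | 0) + b.c.b.a.0 | ··b··> t1, ··b··> t2
  t1 = c.b.(0 | 0) | ··c··> t3
  t2 = c.b.a.0 | ··c··> t4
  t3 = b.(0 | 0) | ··b··> t5
  t4 = b.a.0 | ··b··> t6
  t5 = 0 | 0 | ·
  t6 = a.0 | ··a··> t7
  t7 = 0 | ·
Partition-refinement fixed point:
  B0 = {s0, t0}
  B1 = {s2, t2}
  B2 = {s4, t4}
  B3 = {s6, t6}
  B4 = {s5, s7, t5, t7}
  B5 = {s1, t1}
  B6 = {s3, t3}
s0 ∈ B0, t0 ∈ B0 → same block
Bisimilar ⇒ trace-equivalent.

YES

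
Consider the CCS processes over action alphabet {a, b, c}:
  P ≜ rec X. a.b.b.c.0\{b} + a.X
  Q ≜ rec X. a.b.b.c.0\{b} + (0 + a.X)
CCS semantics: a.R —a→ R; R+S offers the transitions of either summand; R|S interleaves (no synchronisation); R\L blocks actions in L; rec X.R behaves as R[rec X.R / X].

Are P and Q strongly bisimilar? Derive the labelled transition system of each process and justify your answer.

LTS(P): 5 reachable states
  u0 = rec X. a.b.b.c.0\{b} + a.X → -a-> u0, -a-> u1
  u1 = b.b.c.0\{b} → -b-> u2
  u2 = b.c.0\{b} → -b-> u3
  u3 = c.0\{b} → -c-> u4
  u4 = 0\{b} → ∅
LTS(Q): 5 reachable states
  v0 = rec X. a.b.b.c.0\{b} + (0 + a.X) → -a-> v0, -a-> v1
  v1 = b.b.c.0\{b} → -b-> v2
  v2 = b.c.0\{b} → -b-> v3
  v3 = c.0\{b} → -c-> v4
  v4 = 0\{b} → ∅
Bisimilarity quotient blocks:
  B0 = {u0, v0}
  B1 = {u1, v1}
  B2 = {u2, v2}
  B3 = {u3, v3}
  B4 = {u4, v4}
u0 ∈ B0, v0 ∈ B0 → same block

YES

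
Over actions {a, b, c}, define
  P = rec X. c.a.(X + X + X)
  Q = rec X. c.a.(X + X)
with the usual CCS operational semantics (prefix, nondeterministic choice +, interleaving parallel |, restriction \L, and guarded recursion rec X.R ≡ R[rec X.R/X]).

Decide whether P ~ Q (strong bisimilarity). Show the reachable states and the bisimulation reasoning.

P ~ Q

Reachable graph of P (3 states):
  s0 = rec X. c.a.(X + X + X) :: —c→ s1
  s1 = a.((rec X. c.a.(X + X + X)) + (rec X. c.a.(X + X + X)) + (rec X. c.a.(X + X + X))) :: —a→ s2
  s2 = (rec X. c.a.(X + X + X)) + (rec X. c.a.(X + X + X)) + (rec X. c.a.(X + X + X)) :: —c→ s1
Reachable graph of Q (3 states):
  t0 = rec X. c.a.(X + X) :: —c→ t1
  t1 = a.((rec X. c.a.(X + X)) + (rec X. c.a.(X + X))) :: —a→ t2
  t2 = (rec X. c.a.(X + X)) + (rec X. c.a.(X + X)) :: —c→ t1
Partition-refinement fixed point:
  B0 = {s0, s2, t0, t2}
  B1 = {s1, t1}
s0 ∈ B0, t0 ∈ B0 → same block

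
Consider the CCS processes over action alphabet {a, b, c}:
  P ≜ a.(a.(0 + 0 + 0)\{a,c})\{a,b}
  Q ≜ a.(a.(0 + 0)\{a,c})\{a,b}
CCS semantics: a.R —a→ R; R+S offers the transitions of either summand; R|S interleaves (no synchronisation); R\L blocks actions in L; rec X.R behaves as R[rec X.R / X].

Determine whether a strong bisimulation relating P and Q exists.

YES

P's transition system — 2 states:
  s0 = a.(a.(0 + 0 + 0)\{a,c})\{a,b} ⊢ --a--▸ s1
  s1 = (a.(0 + 0 + 0)\{a,c})\{a,b} ⊢ (no moves)
Q's transition system — 2 states:
  t0 = a.(a.(0 + 0)\{a,c})\{a,b} ⊢ --a--▸ t1
  t1 = (a.(0 + 0)\{a,c})\{a,b} ⊢ (no moves)
Partition-refinement fixed point:
  B0 = {s0, t0}
  B1 = {s1, t1}
s0 ∈ B0, t0 ∈ B0 → same block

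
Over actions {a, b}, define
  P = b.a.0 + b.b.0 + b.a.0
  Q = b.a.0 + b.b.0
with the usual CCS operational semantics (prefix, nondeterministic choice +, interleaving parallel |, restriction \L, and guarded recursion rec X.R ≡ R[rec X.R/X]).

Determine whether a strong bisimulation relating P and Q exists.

LTS(P): 4 reachable states
  u0 = b.a.0 + b.b.0 + b.a.0 | --b--▸ u1, --b--▸ u2
  u1 = a.0 | --a--▸ u3
  u2 = b.0 | --b--▸ u3
  u3 = 0 | ·
LTS(Q): 4 reachable states
  v0 = b.a.0 + b.b.0 | --b--▸ v1, --b--▸ v2
  v1 = a.0 | --a--▸ v3
  v2 = b.0 | --b--▸ v3
  v3 = 0 | ·
Bisimilarity quotient blocks:
  B0 = {u0, v0}
  B1 = {u1, v1}
  B2 = {u3, v3}
  B3 = {u2, v2}
u0 ∈ B0, v0 ∈ B0 → same block

P ~ Q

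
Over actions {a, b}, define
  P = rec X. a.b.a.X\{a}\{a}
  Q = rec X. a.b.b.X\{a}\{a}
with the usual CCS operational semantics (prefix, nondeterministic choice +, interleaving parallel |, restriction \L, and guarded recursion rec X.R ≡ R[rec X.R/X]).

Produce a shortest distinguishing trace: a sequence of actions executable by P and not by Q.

Reachable graph of P (4 states):
  s0 = rec X. a.b.a.X\{a}\{a} | ··a··> s1
  s1 = b.a.(rec X. a.b.a.X\{a}\{a})\{a}\{a} | ··b··> s2
  s2 = a.(rec X. a.b.a.X\{a}\{a})\{a}\{a} | ··a··> s3
  s3 = (rec X. a.b.a.X\{a}\{a})\{a}\{a} | (no moves)
Reachable graph of Q (4 states):
  t0 = rec X. a.b.b.X\{a}\{a} | ··a··> t1
  t1 = b.b.(rec X. a.b.b.X\{a}\{a})\{a}\{a} | ··b··> t2
  t2 = b.(rec X. a.b.b.X\{a}\{a})\{a}\{a} | ··b··> t3
  t3 = (rec X. a.b.b.X\{a}\{a})\{a}\{a} | (no moves)
Executing aba from P (initial set {s0}):
  [1] a ⇒ {s1}
  [2] b ⇒ {s2}
  [3] a ⇒ {s3}
  P completes σ.
Executing aba from Q (initial set {t0}):
  [1] a ⇒ {t1}
  [2] b ⇒ {t2}
  [3] a ⇒ ∅  — Q cannot continue

aba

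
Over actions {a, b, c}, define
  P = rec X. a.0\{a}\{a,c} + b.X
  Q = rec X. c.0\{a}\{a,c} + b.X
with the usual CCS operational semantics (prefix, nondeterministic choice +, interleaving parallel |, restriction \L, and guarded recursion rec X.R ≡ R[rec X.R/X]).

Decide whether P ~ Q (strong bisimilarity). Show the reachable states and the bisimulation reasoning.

not bisimilar

Reachable graph of P (2 states):
  m0 = rec X. a.0\{a}\{a,c} + b.X → =a=> m1, =b=> m0
  m1 = 0\{a}\{a,c} → (no moves)
Reachable graph of Q (2 states):
  n0 = rec X. c.0\{a}\{a,c} + b.X → =b=> n0, =c=> n1
  n1 = 0\{a}\{a,c} → (no moves)
Partition-refinement fixed point:
  B0 = {m0}
  B1 = {m1, n1}
  B2 = {n0}
m0 ∈ B0, n0 ∈ B2 → different blocks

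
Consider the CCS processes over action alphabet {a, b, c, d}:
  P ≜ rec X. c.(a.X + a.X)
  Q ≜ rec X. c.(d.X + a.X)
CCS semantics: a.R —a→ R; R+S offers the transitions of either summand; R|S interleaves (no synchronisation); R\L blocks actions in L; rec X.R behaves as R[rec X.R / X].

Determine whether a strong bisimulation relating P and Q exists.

P ≁ Q

P's transition system — 2 states:
  u0 = rec X. c.(a.X + a.X) has moves ··c··> u1
  u1 = a.(rec X. c.(a.X + a.X)) + a.(rec X. c.(a.X + a.X)) has moves ··a··> u0
Q's transition system — 2 states:
  v0 = rec X. c.(d.X + a.X) has moves ··c··> v1
  v1 = d.(rec X. c.(d.X + a.X)) + a.(rec X. c.(d.X + a.X)) has moves ··a··> v0, ··d··> v0
Coarsest stable partition (strong bisimilarity classes):
  B0 = {u0}
  B1 = {u1}
  B2 = {v0}
  B3 = {v1}
u0 ∈ B0, v0 ∈ B2 → different blocks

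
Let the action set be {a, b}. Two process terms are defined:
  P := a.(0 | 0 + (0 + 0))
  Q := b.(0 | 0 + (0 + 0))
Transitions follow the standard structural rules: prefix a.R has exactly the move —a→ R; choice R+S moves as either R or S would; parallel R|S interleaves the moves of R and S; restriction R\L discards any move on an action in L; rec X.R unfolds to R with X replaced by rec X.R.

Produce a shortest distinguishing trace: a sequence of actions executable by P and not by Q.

LTS(P): 2 reachable states
  p0 = a.(0 | 0 + (0 + 0)) :: —a→ p1
  p1 = 0 | 0 + (0 + 0) :: ·
LTS(Q): 2 reachable states
  q0 = b.(0 | 0 + (0 + 0)) :: —b→ q1
  q1 = 0 | 0 + (0 + 0) :: ·
Run σ = ⟨a⟩ on P: start {p0}
  after a @ step 1: {p1}
  — P admits the full trace.
Run σ = ⟨a⟩ on Q: start {q0}
  after a @ step 1: ∅ (Q stuck)

a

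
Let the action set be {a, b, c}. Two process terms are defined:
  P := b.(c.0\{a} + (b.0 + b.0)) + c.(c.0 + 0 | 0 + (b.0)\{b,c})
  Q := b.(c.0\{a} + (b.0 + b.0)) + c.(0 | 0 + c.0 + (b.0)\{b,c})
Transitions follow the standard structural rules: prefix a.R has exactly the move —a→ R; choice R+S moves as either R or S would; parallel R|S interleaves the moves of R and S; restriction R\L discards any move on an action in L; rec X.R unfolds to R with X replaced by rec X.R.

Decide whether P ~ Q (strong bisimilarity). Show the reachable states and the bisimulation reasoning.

YES

Reachable graph of P (5 states):
  u0 = b.(c.0\{a} + (b.0 + b.0)) + c.(c.0 + 0 | 0 + (b.0)\{b,c}) | —b→ u1, —c→ u2
  u1 = c.0\{a} + (b.0 + b.0) | —b→ u3, —c→ u4
  u2 = c.0 + 0 | 0 + (b.0)\{b,c} | —c→ u3
  u3 = 0 | stopped
  u4 = 0\{a} | stopped
Reachable graph of Q (5 states):
  v0 = b.(c.0\{a} + (b.0 + b.0)) + c.(0 | 0 + c.0 + (b.0)\{b,c}) | —b→ v1, —c→ v2
  v1 = c.0\{a} + (b.0 + b.0) | —b→ v3, —c→ v4
  v2 = 0 | 0 + c.0 + (b.0)\{b,c} | —c→ v3
  v3 = 0 | stopped
  v4 = 0\{a} | stopped
Coarsest stable partition (strong bisimilarity classes):
  B0 = {u0, v0}
  B1 = {u2, v2}
  B2 = {u3, u4, v3, v4}
  B3 = {u1, v1}
u0 ∈ B0, v0 ∈ B0 → same block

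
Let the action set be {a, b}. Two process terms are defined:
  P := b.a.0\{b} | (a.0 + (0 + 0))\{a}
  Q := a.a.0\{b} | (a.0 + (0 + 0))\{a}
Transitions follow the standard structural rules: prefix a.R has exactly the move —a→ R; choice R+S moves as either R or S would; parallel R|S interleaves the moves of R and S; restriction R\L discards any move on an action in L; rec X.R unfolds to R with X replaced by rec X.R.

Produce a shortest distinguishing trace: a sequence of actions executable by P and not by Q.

b

P's transition system — 3 states:
  u0 = b.a.0\{b} | (a.0 + (0 + 0))\{a} → --b--▸ u1
  u1 = a.0\{b} | (a.0 + (0 + 0))\{a} → --a--▸ u2
  u2 = 0\{b} | (a.0 + (0 + 0))\{a} → ∅
Q's transition system — 3 states:
  v0 = a.a.0\{b} | (a.0 + (0 + 0))\{a} → --a--▸ v1
  v1 = a.0\{b} | (a.0 + (0 + 0))\{a} → --a--▸ v2
  v2 = 0\{b} | (a.0 + (0 + 0))\{a} → ∅
Executing b from P (initial set {u0}):
  [1] b ⇒ {u1}
  P completes σ.
Executing b from Q (initial set {v0}):
  [1] b ⇒ ∅ (Q stuck)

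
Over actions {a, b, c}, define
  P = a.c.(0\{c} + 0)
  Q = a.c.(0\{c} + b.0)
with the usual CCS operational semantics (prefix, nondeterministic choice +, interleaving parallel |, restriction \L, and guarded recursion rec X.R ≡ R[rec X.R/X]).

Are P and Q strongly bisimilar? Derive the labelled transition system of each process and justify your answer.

Reachable graph of P (3 states):
  m0 = a.c.(0\{c} + 0) :: —a→ m1
  m1 = c.(0\{c} + 0) :: —c→ m2
  m2 = 0\{c} + 0 :: stopped
Reachable graph of Q (4 states):
  n0 = a.c.(0\{c} + b.0) :: —a→ n1
  n1 = c.(0\{c} + b.0) :: —c→ n2
  n2 = 0\{c} + b.0 :: —b→ n3
  n3 = 0 :: stopped
Bisimilarity quotient blocks:
  B0 = {m0}
  B1 = {m1}
  B2 = {m2, n3}
  B3 = {n0}
  B4 = {n1}
  B5 = {n2}
m0 ∈ B0, n0 ∈ B3 → different blocks

NO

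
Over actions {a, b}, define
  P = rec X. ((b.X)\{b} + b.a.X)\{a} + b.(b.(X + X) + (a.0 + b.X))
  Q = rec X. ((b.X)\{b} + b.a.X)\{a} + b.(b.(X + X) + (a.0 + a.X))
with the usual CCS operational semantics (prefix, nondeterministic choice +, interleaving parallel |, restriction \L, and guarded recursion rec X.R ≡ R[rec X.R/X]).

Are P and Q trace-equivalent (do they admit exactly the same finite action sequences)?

P's transition system — 5 states:
  p0 = rec X. ((b.X)\{b} + b.a.X)\{a} + b.(b.(X + X) + (a.0 + b.X)) → ··b··> p1, ··b··> p2
  p1 = (a.(rec X. ((b.X)\{b} + b.a.X)\{a} + b.(b.(X + X) + (a.0 + b.X))))\{a} → ·
  p2 = b.((rec X. ((b.X)\{b} + b.a.X)\{a} + b.(b.(X + X) + (a.0 + b.X))) + (rec X. ((b.X)\{b} + b.a.X)\{a} + b.(b.(X + X) + (a.0 + b.X)))) + (a.0 + b.(rec X. ((b.X)\{b} + b.a.X)\{a} + b.(b.(X + X) + (a.0 + b.X)))) → ··a··> p3, ··b··> p0, ··b··> p4
  p3 = 0 → ·
  p4 = (rec X. ((b.X)\{b} + b.a.X)\{a} + b.(b.(X + X) + (a.0 + b.X))) + (rec X. ((b.X)\{b} + b.a.X)\{a} + b.(b.(X + X) + (a.0 + b.X))) → ··b··> p1, ··b··> p2
Q's transition system — 5 states:
  q0 = rec X. ((b.X)\{b} + b.a.X)\{a} + b.(b.(X + X) + (a.0 + a.X)) → ··b··> q1, ··b··> q2
  q1 = (a.(rec X. ((b.X)\{b} + b.a.X)\{a} + b.(b.(X + X) + (a.0 + a.X))))\{a} → ·
  q2 = b.((rec X. ((b.X)\{b} + b.a.X)\{a} + b.(b.(X + X) + (a.0 + a.X))) + (rec X. ((b.X)\{b} + b.a.X)\{a} + b.(b.(X + X) + (a.0 + a.X)))) + (a.0 + a.(rec X. ((b.X)\{b} + b.a.X)\{a} + b.(b.(X + X) + (a.0 + a.X)))) → ··a··> q0, ··a··> q3, ··b··> q4
  q3 = 0 → ·
  q4 = (rec X. ((b.X)\{b} + b.a.X)\{a} + b.(b.(X + X) + (a.0 + a.X))) + (rec X. ((b.X)\{b} + b.a.X)\{a} + b.(b.(X + X) + (a.0 + a.X))) → ··b··> q1, ··b··> q2
Trace ⟨bab⟩ through Q, begin at {q0}:
  after b @ step 1: {q1, q2}
  after a @ step 2: {q0, q3}
  after b @ step 3: {q1, q2}
  Q completes σ.
Trace ⟨bab⟩ through P, begin at {p0}:
  after b @ step 1: {p1, p2}
  after a @ step 2: {p3}
  after b @ step 3: ∅  — P cannot continue

NO — witness ⟨bab⟩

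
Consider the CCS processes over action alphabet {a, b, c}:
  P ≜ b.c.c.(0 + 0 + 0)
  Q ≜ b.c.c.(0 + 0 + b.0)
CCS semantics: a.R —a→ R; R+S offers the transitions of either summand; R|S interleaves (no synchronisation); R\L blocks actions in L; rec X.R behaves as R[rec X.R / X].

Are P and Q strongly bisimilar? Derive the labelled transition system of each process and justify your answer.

not bisimilar

P's transition system — 4 states:
  m0 = b.c.c.(0 + 0 + 0) | ··b··> m1
  m1 = c.c.(0 + 0 + 0) | ··c··> m2
  m2 = c.(0 + 0 + 0) | ··c··> m3
  m3 = 0 + 0 + 0 | deadlocked
Q's transition system — 5 states:
  n0 = b.c.c.(0 + 0 + b.0) | ··b··> n1
  n1 = c.c.(0 + 0 + b.0) | ··c··> n2
  n2 = c.(0 + 0 + b.0) | ··c··> n3
  n3 = 0 + 0 + b.0 | ··b··> n4
  n4 = 0 | deadlocked
Bisimilarity quotient blocks:
  B0 = {m0}
  B1 = {m1}
  B2 = {m2}
  B3 = {m3, n4}
  B4 = {n0}
  B5 = {n1}
  B6 = {n2}
  B7 = {n3}
m0 ∈ B0, n0 ∈ B4 → different blocks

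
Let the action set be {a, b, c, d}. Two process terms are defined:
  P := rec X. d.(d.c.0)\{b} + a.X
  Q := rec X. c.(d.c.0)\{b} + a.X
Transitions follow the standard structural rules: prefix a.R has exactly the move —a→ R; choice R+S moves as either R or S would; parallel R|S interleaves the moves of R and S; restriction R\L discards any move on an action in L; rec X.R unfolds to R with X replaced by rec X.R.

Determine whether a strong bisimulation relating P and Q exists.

NO

P's transition system — 4 states:
  m0 = rec X. d.(d.c.0)\{b} + a.X ⊢ --a--▸ m0, --d--▸ m1
  m1 = (d.c.0)\{b} ⊢ --d--▸ m2
  m2 = (c.0)\{b} ⊢ --c--▸ m3
  m3 = 0\{b} ⊢ stopped
Q's transition system — 4 states:
  n0 = rec X. c.(d.c.0)\{b} + a.X ⊢ --a--▸ n0, --c--▸ n1
  n1 = (d.c.0)\{b} ⊢ --d--▸ n2
  n2 = (c.0)\{b} ⊢ --c--▸ n3
  n3 = 0\{b} ⊢ stopped
Bisimilarity quotient blocks:
  B0 = {m0}
  B1 = {m1, n1}
  B2 = {m2, n2}
  B3 = {m3, n3}
  B4 = {n0}
m0 ∈ B0, n0 ∈ B4 → different blocks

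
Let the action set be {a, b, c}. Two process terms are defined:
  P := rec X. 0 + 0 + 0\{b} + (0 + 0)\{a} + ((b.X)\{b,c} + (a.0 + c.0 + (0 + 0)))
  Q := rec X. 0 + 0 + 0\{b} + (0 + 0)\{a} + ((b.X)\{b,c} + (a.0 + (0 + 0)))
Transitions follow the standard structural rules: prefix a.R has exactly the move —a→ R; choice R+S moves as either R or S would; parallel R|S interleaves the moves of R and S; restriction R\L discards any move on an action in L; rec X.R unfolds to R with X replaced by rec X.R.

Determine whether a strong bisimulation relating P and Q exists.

P ≁ Q

Reachable graph of P (2 states):
  s0 = rec X. 0 + 0 + 0\{b} + (0 + 0)\{a} + ((b.X)\{b,c} + (a.0 + c.0 + (0 + 0))) has moves --a--▸ s1, --c--▸ s1
  s1 = 0 has moves stopped
Reachable graph of Q (2 states):
  t0 = rec X. 0 + 0 + 0\{b} + (0 + 0)\{a} + ((b.X)\{b,c} + (a.0 + (0 + 0))) has moves --a--▸ t1
  t1 = 0 has moves stopped
Bisimilarity quotient blocks:
  B0 = {s0}
  B1 = {s1, t1}
  B2 = {t0}
s0 ∈ B0, t0 ∈ B2 → different blocks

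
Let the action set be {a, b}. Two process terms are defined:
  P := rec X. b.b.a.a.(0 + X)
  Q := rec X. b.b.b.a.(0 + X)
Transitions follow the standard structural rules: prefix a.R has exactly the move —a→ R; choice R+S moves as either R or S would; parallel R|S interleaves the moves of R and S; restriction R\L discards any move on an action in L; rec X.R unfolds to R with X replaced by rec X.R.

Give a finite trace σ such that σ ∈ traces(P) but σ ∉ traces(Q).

bba

LTS(P): 5 reachable states
  s0 = rec X. b.b.a.a.(0 + X) | ··b··> s1
  s1 = b.a.a.(0 + (rec X. b.b.a.a.(0 + X))) | ··b··> s2
  s2 = a.a.(0 + (rec X. b.b.a.a.(0 + X))) | ··a··> s3
  s3 = a.(0 + (rec X. b.b.a.a.(0 + X))) | ··a··> s4
  s4 = 0 + (rec X. b.b.a.a.(0 + X)) | ··b··> s1
LTS(Q): 5 reachable states
  t0 = rec X. b.b.b.a.(0 + X) | ··b··> t1
  t1 = b.b.a.(0 + (rec X. b.b.b.a.(0 + X))) | ··b··> t2
  t2 = b.a.(0 + (rec X. b.b.b.a.(0 + X))) | ··b··> t3
  t3 = a.(0 + (rec X. b.b.b.a.(0 + X))) | ··a··> t4
  t4 = 0 + (rec X. b.b.b.a.(0 + X)) | ··b··> t1
Trace ⟨bba⟩ through P, begin at {s0}:
  after b @ step 1: {s1}
  after b @ step 2: {s2}
  after a @ step 3: {s3}
  ✓ P
Trace ⟨bba⟩ through Q, begin at {t0}:
  after b @ step 1: {t1}
  after b @ step 2: {t2}
  after a @ step 3: ∅  — Q cannot continue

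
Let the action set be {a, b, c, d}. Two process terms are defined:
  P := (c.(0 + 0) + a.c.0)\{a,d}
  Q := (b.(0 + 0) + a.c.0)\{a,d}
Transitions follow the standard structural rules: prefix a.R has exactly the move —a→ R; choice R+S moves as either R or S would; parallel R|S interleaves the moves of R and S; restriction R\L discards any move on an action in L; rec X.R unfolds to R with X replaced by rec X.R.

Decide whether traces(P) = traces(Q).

NO — witness ⟨c⟩

Reachable graph of P (2 states):
  m0 = (c.(0 + 0) + a.c.0)\{a,d} → —c→ m1
  m1 = (0 + 0)\{a,d} → ∅
Reachable graph of Q (2 states):
  n0 = (b.(0 + 0) + a.c.0)\{a,d} → —b→ n1
  n1 = (0 + 0)\{a,d} → ∅
Executing c from P (initial set {m0}):
  [1] c ⇒ {m1}
  — P admits the full trace.
Executing c from Q (initial set {n0}):
  [1] c ⇒ ∅ (Q stuck)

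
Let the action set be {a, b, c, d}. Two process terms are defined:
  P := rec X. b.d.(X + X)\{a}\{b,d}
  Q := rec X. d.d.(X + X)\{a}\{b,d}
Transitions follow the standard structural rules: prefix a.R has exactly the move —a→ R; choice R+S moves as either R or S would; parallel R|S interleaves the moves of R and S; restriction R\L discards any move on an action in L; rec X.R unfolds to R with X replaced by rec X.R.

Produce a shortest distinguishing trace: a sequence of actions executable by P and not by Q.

b

P's transition system — 3 states:
  s0 = rec X. b.d.(X + X)\{a}\{b,d} | --b--▸ s1
  s1 = d.((rec X. b.d.(X + X)\{a}\{b,d}) + (rec X. b.d.(X + X)\{a}\{b,d}))\{a}\{b,d} | --d--▸ s2
  s2 = ((rec X. b.d.(X + X)\{a}\{b,d}) + (rec X. b.d.(X + X)\{a}\{b,d}))\{a}\{b,d} | ∅
Q's transition system — 3 states:
  t0 = rec X. d.d.(X + X)\{a}\{b,d} | --d--▸ t1
  t1 = d.((rec X. d.d.(X + X)\{a}\{b,d}) + (rec X. d.d.(X + X)\{a}\{b,d}))\{a}\{b,d} | --d--▸ t2
  t2 = ((rec X. d.d.(X + X)\{a}\{b,d}) + (rec X. d.d.(X + X)\{a}\{b,d}))\{a}\{b,d} | ∅
Run σ = ⟨b⟩ on P: start {s0}
  [1] b ⇒ {s1}
  P completes σ.
Run σ = ⟨b⟩ on Q: start {t0}
  [1] b ⇒ ∅  — Q cannot continue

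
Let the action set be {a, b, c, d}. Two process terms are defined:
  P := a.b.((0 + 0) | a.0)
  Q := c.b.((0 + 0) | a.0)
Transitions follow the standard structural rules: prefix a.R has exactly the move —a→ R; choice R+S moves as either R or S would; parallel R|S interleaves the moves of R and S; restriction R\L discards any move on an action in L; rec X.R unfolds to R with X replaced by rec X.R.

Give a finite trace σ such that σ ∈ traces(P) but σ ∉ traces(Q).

a

P's transition system — 4 states:
  s0 = a.b.((0 + 0) | a.0) → ··a··> s1
  s1 = b.((0 + 0) | a.0) → ··b··> s2
  s2 = (0 + 0) | a.0 → ··a··> s3
  s3 = (0 + 0) | 0 → deadlocked
Q's transition system — 4 states:
  t0 = c.b.((0 + 0) | a.0) → ··c··> t1
  t1 = b.((0 + 0) | a.0) → ··b··> t2
  t2 = (0 + 0) | a.0 → ··a··> t3
  t3 = (0 + 0) | 0 → deadlocked
Executing a from P (initial set {s0}):
  after a @ step 1: {s1}
  P completes σ.
Executing a from Q (initial set {t0}):
  after a @ step 1: ∅ (Q stuck)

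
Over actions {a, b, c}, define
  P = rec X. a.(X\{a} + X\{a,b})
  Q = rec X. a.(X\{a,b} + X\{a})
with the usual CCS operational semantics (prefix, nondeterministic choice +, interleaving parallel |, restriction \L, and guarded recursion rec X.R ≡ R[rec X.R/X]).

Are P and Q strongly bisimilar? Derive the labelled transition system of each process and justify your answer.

LTS(P): 2 reachable states
  u0 = rec X. a.(X\{a} + X\{a,b}) → --a--▸ u1
  u1 = (rec X. a.(X\{a} + X\{a,b}))\{a} + (rec X. a.(X\{a} + X\{a,b}))\{a,b} → (no moves)
LTS(Q): 2 reachable states
  v0 = rec X. a.(X\{a,b} + X\{a}) → --a--▸ v1
  v1 = (rec X. a.(X\{a,b} + X\{a}))\{a,b} + (rec X. a.(X\{a,b} + X\{a}))\{a} → (no moves)
Bisimilarity quotient blocks:
  B0 = {u0, v0}
  B1 = {u1, v1}
u0 ∈ B0, v0 ∈ B0 → same block

YES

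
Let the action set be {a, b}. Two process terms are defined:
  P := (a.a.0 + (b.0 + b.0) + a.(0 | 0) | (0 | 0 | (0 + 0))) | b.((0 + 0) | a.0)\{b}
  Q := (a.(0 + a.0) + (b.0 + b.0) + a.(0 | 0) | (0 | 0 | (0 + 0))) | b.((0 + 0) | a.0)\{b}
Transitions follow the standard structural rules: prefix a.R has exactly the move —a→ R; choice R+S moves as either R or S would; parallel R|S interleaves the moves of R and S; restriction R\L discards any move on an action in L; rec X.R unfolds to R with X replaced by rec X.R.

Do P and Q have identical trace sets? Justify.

P's transition system — 12 states:
  m0 = (a.a.0 + (b.0 + b.0) + a.(0 | 0) | (0 | 0 | (0 + 0))) | b.((0 + 0) | a.0)\{b} | =a=> m1, =a=> m2, =b=> m3, =b=> m4
  m1 = 0 | 0 | (0 | 0 | (0 + 0)) | b.((0 + 0) | a.0)\{b} | =b=> m5
  m2 = a.0 | b.((0 + 0) | a.0)\{b} | =a=> m4, =b=> m6
  m3 = (a.a.0 + (b.0 + b.0) + a.(0 | 0) | (0 | 0 | (0 + 0))) | ((0 + 0) | a.0)\{b} | =a=> m5, =a=> m6, =a=> m7, =b=> m8
  m4 = 0 | b.((0 + 0) | a.0)\{b} | =b=> m8
  m5 = 0 | 0 | (0 | 0 | (0 + 0)) | ((0 + 0) | a.0)\{b} | =a=> m9
  m6 = a.0 | ((0 + 0) | a.0)\{b} | =a=> m10, =a=> m8
  m7 = (a.a.0 + (b.0 + b.0) + a.(0 | 0) | (0 | 0 | (0 + 0))) | ((0 + 0) | 0)\{b} | =a=> m10, =a=> m9, =b=> m11
  m8 = 0 | ((0 + 0) | a.0)\{b} | =a=> m11
  m9 = 0 | 0 | (0 | 0 | (0 + 0)) | ((0 + 0) | 0)\{b} | stopped
  m10 = a.0 | ((0 + 0) | 0)\{b} | =a=> m11
  m11 = 0 | ((0 + 0) | 0)\{b} | stopped
Q's transition system — 12 states:
  n0 = (a.(0 + a.0) + (b.0 + b.0) + a.(0 | 0) | (0 | 0 | (0 + 0))) | b.((0 + 0) | a.0)\{b} | =a=> n1, =a=> n2, =b=> n3, =b=> n4
  n1 = (0 + a.0) | b.((0 + 0) | a.0)\{b} | =a=> n4, =b=> n5
  n2 = 0 | 0 | (0 | 0 | (0 + 0)) | b.((0 + 0) | a.0)\{b} | =b=> n6
  n3 = (a.(0 + a.0) + (b.0 + b.0) + a.(0 | 0) | (0 | 0 | (0 + 0))) | ((0 + 0) | a.0)\{b} | =a=> n5, =a=> n6, =a=> n7, =b=> n8
  n4 = 0 | b.((0 + 0) | a.0)\{b} | =b=> n8
  n5 = (0 + a.0) | ((0 + 0) | a.0)\{b} | =a=> n8, =a=> n9
  n6 = 0 | 0 | (0 | 0 | (0 + 0)) | ((0 + 0) | a.0)\{b} | =a=> n10
  n7 = (a.(0 + a.0) + (b.0 + b.0) + a.(0 | 0) | (0 | 0 | (0 + 0))) | ((0 + 0) | 0)\{b} | =a=> n10, =a=> n9, =b=> n11
  n8 = 0 | ((0 + 0) | a.0)\{b} | =a=> n11
  n9 = (0 + a.0) | ((0 + 0) | 0)\{b} | =a=> n11
  n10 = 0 | 0 | (0 | 0 | (0 + 0)) | ((0 + 0) | 0)\{b} | stopped
  n11 = 0 | ((0 + 0) | 0)\{b} | stopped
Bisimilarity quotient blocks:
  B0 = {m0, n0}
  B1 = {m2, n1}
  B2 = {m1, m4, n2, n4}
  B3 = {m10, m5, m8, n6, n8, n9}
  B4 = {m11, m9, n10, n11}
  B5 = {m6, n5}
  B6 = {m3, n3}
  B7 = {m7, n7}
m0 ∈ B0, n0 ∈ B0 → same block
Bisimilar ⇒ trace-equivalent.

trace-equivalent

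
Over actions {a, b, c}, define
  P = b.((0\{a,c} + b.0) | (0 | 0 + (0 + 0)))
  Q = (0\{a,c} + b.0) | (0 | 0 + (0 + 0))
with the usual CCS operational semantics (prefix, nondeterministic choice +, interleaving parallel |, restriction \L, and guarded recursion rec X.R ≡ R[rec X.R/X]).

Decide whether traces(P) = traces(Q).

Reachable graph of P (3 states):
  p0 = b.((0\{a,c} + b.0) | (0 | 0 + (0 + 0))) ⊢ =b=> p1
  p1 = (0\{a,c} + b.0) | (0 | 0 + (0 + 0)) ⊢ =b=> p2
  p2 = 0 | (0 | 0 + (0 + 0)) ⊢ deadlocked
Reachable graph of Q (2 states):
  q0 = (0\{a,c} + b.0) | (0 | 0 + (0 + 0)) ⊢ =b=> q1
  q1 = 0 | (0 | 0 + (0 + 0)) ⊢ deadlocked
Executing bb from P (initial set {p0}):
  after b @ step 1: {p1}
  after b @ step 2: {p2}
  P completes σ.
Executing bb from Q (initial set {q0}):
  after b @ step 1: {q1}
  after b @ step 2: no successor for Q

traces(P) ≠ traces(Q) — witness ⟨bb⟩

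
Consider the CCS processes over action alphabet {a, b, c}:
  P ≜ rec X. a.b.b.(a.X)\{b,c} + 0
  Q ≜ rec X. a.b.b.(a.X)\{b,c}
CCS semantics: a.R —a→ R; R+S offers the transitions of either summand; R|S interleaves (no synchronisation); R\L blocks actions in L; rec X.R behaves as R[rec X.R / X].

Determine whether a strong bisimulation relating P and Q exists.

bisimilar

LTS(P): 6 reachable states
  p0 = rec X. a.b.b.(a.X)\{b,c} + 0 :: -a-> p1
  p1 = b.b.(a.(rec X. a.b.b.(a.X)\{b,c} + 0))\{b,c} :: -b-> p2
  p2 = b.(a.(rec X. a.b.b.(a.X)\{b,c} + 0))\{b,c} :: -b-> p3
  p3 = (a.(rec X. a.b.b.(a.X)\{b,c} + 0))\{b,c} :: -a-> p4
  p4 = (rec X. a.b.b.(a.X)\{b,c} + 0)\{b,c} :: -a-> p5
  p5 = (b.b.(a.(rec X. a.b.b.(a.X)\{b,c} + 0))\{b,c})\{b,c} :: stopped
LTS(Q): 6 reachable states
  q0 = rec X. a.b.b.(a.X)\{b,c} :: -a-> q1
  q1 = b.b.(a.(rec X. a.b.b.(a.X)\{b,c}))\{b,c} :: -b-> q2
  q2 = b.(a.(rec X. a.b.b.(a.X)\{b,c}))\{b,c} :: -b-> q3
  q3 = (a.(rec X. a.b.b.(a.X)\{b,c}))\{b,c} :: -a-> q4
  q4 = (rec X. a.b.b.(a.X)\{b,c})\{b,c} :: -a-> q5
  q5 = (b.b.(a.(rec X. a.b.b.(a.X)\{b,c}))\{b,c})\{b,c} :: stopped
Bisimilarity quotient blocks:
  B0 = {p0, q0}
  B1 = {p1, q1}
  B2 = {p2, q2}
  B3 = {p3, q3}
  B4 = {p4, q4}
  B5 = {p5, q5}
p0 ∈ B0, q0 ∈ B0 → same block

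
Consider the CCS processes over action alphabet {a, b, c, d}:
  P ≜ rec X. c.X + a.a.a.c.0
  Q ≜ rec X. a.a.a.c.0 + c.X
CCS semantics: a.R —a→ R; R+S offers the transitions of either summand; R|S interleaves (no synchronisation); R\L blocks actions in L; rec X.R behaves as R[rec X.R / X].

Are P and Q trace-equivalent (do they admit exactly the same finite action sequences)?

trace-equivalent

Reachable graph of P (5 states):
  m0 = rec X. c.X + a.a.a.c.0 :: ··a··> m1, ··c··> m0
  m1 = a.a.c.0 :: ··a··> m2
  m2 = a.c.0 :: ··a··> m3
  m3 = c.0 :: ··c··> m4
  m4 = 0 :: ∅
Reachable graph of Q (5 states):
  n0 = rec X. a.a.a.c.0 + c.X :: ··a··> n1, ··c··> n0
  n1 = a.a.c.0 :: ··a··> n2
  n2 = a.c.0 :: ··a··> n3
  n3 = c.0 :: ··c··> n4
  n4 = 0 :: ∅
Coarsest stable partition (strong bisimilarity classes):
  B0 = {m0, n0}
  B1 = {m1, n1}
  B2 = {m2, n2}
  B3 = {m3, n3}
  B4 = {m4, n4}
m0 ∈ B0, n0 ∈ B0 → same block
Bisimilar ⇒ trace-equivalent.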